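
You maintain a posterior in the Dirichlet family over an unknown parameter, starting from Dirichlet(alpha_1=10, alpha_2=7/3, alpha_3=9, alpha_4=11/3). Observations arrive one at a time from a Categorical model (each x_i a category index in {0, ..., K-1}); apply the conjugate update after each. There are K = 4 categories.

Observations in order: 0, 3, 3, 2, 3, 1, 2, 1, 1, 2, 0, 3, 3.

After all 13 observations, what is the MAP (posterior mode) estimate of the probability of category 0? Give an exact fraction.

obs 1: x=0 → posterior Dirichlet(11, 7/3, 9, 11/3)
obs 2: x=3 → posterior Dirichlet(11, 7/3, 9, 14/3)
obs 3: x=3 → posterior Dirichlet(11, 7/3, 9, 17/3)
obs 4: x=2 → posterior Dirichlet(11, 7/3, 10, 17/3)
obs 5: x=3 → posterior Dirichlet(11, 7/3, 10, 20/3)
obs 6: x=1 → posterior Dirichlet(11, 10/3, 10, 20/3)
obs 7: x=2 → posterior Dirichlet(11, 10/3, 11, 20/3)
obs 8: x=1 → posterior Dirichlet(11, 13/3, 11, 20/3)
obs 9: x=1 → posterior Dirichlet(11, 16/3, 11, 20/3)
obs 10: x=2 → posterior Dirichlet(11, 16/3, 12, 20/3)
obs 11: x=0 → posterior Dirichlet(12, 16/3, 12, 20/3)
obs 12: x=3 → posterior Dirichlet(12, 16/3, 12, 23/3)
obs 13: x=3 → posterior Dirichlet(12, 16/3, 12, 26/3)

11/34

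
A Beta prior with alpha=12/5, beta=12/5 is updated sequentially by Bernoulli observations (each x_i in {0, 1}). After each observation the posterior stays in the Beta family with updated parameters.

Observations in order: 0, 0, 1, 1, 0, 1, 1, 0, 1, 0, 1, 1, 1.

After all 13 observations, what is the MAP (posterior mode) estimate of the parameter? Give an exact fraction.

obs 1: x=0 → posterior Beta(12/5, 17/5)
obs 2: x=0 → posterior Beta(12/5, 22/5)
obs 3: x=1 → posterior Beta(17/5, 22/5)
obs 4: x=1 → posterior Beta(22/5, 22/5)
obs 5: x=0 → posterior Beta(22/5, 27/5)
obs 6: x=1 → posterior Beta(27/5, 27/5)
obs 7: x=1 → posterior Beta(32/5, 27/5)
obs 8: x=0 → posterior Beta(32/5, 32/5)
obs 9: x=1 → posterior Beta(37/5, 32/5)
obs 10: x=0 → posterior Beta(37/5, 37/5)
obs 11: x=1 → posterior Beta(42/5, 37/5)
obs 12: x=1 → posterior Beta(47/5, 37/5)
obs 13: x=1 → posterior Beta(52/5, 37/5)

47/79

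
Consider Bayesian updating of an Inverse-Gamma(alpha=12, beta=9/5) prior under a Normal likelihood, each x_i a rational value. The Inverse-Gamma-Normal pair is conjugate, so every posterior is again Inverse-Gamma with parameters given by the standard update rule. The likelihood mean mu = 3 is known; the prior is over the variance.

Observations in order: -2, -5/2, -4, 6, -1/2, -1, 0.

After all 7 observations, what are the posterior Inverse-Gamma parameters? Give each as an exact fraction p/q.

obs 1: x=-2 → posterior Inverse-Gamma(25/2, 143/10)
obs 2: x=-5/2 → posterior Inverse-Gamma(13, 1177/40)
obs 3: x=-4 → posterior Inverse-Gamma(27/2, 2157/40)
obs 4: x=6 → posterior Inverse-Gamma(14, 2337/40)
obs 5: x=-1/2 → posterior Inverse-Gamma(29/2, 1291/20)
obs 6: x=-1 → posterior Inverse-Gamma(15, 1451/20)
obs 7: x=0 → posterior Inverse-Gamma(31/2, 1541/20)

alpha=31/2, beta=1541/20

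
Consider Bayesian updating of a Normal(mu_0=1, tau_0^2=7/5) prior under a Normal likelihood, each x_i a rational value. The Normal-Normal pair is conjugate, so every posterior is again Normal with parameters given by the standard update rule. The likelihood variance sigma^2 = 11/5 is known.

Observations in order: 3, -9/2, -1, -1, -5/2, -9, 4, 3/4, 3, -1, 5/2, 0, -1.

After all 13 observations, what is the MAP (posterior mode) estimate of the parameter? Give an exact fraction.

obs 1: x=3 → posterior Normal(16/9, 77/90)
obs 2: x=-9/2 → posterior Normal(1/50, 77/125)
obs 3: x=-1 → posterior Normal(-13/64, 77/160)
obs 4: x=-1 → posterior Normal(-9/26, 77/195)
obs 5: x=-5/2 → posterior Normal(-31/46, 77/230)
obs 6: x=-9 → posterior Normal(-94/53, 77/265)
obs 7: x=4 → posterior Normal(-11/10, 77/300)
obs 8: x=3/4 → posterior Normal(-243/268, 77/335)
obs 9: x=3 → posterior Normal(-159/296, 77/370)
obs 10: x=-1 → posterior Normal(-187/324, 77/405)
obs 11: x=5/2 → posterior Normal(-117/352, 7/40)
obs 12: x=0 → posterior Normal(-117/380, 77/475)
obs 13: x=-1 → posterior Normal(-145/408, 77/510)

-145/408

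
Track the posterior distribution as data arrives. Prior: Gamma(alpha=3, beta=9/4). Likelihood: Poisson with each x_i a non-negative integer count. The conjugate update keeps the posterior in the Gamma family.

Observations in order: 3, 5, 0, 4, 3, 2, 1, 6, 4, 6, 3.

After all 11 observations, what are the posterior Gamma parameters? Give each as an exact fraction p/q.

obs 1: x=3 → posterior Gamma(6, 13/4)
obs 2: x=5 → posterior Gamma(11, 17/4)
obs 3: x=0 → posterior Gamma(11, 21/4)
obs 4: x=4 → posterior Gamma(15, 25/4)
obs 5: x=3 → posterior Gamma(18, 29/4)
obs 6: x=2 → posterior Gamma(20, 33/4)
obs 7: x=1 → posterior Gamma(21, 37/4)
obs 8: x=6 → posterior Gamma(27, 41/4)
obs 9: x=4 → posterior Gamma(31, 45/4)
obs 10: x=6 → posterior Gamma(37, 49/4)
obs 11: x=3 → posterior Gamma(40, 53/4)

alpha=40, beta=53/4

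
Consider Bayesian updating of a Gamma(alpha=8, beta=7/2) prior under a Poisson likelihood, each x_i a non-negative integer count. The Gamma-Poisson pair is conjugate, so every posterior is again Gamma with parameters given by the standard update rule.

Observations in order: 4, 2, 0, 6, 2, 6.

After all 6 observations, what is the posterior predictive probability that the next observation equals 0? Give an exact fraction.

obs 1: x=4 → posterior Gamma(12, 9/2)
obs 2: x=2 → posterior Gamma(14, 11/2)
obs 3: x=0 → posterior Gamma(14, 13/2)
obs 4: x=6 → posterior Gamma(20, 15/2)
obs 5: x=2 → posterior Gamma(22, 17/2)
obs 6: x=6 → posterior Gamma(28, 19/2)

638411683925748518131605316913942641/10523016528610349434285830688358359761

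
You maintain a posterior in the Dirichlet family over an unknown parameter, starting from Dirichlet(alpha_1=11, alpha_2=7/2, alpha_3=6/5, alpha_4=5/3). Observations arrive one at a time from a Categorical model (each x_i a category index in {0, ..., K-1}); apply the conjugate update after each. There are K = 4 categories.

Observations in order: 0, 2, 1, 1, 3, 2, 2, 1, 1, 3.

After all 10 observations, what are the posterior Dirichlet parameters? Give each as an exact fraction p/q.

obs 1: x=0 → posterior Dirichlet(12, 7/2, 6/5, 5/3)
obs 2: x=2 → posterior Dirichlet(12, 7/2, 11/5, 5/3)
obs 3: x=1 → posterior Dirichlet(12, 9/2, 11/5, 5/3)
obs 4: x=1 → posterior Dirichlet(12, 11/2, 11/5, 5/3)
obs 5: x=3 → posterior Dirichlet(12, 11/2, 11/5, 8/3)
obs 6: x=2 → posterior Dirichlet(12, 11/2, 16/5, 8/3)
obs 7: x=2 → posterior Dirichlet(12, 11/2, 21/5, 8/3)
obs 8: x=1 → posterior Dirichlet(12, 13/2, 21/5, 8/3)
obs 9: x=1 → posterior Dirichlet(12, 15/2, 21/5, 8/3)
obs 10: x=3 → posterior Dirichlet(12, 15/2, 21/5, 11/3)

alpha_1=12, alpha_2=15/2, alpha_3=21/5, alpha_4=11/3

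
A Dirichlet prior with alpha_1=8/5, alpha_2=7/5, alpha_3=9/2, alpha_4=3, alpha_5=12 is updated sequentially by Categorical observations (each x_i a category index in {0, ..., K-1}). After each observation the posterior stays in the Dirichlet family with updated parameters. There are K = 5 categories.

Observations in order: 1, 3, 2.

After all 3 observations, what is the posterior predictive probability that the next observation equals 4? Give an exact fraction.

8/17

obs 1: x=1 → posterior Dirichlet(8/5, 12/5, 9/2, 3, 12)
obs 2: x=3 → posterior Dirichlet(8/5, 12/5, 9/2, 4, 12)
obs 3: x=2 → posterior Dirichlet(8/5, 12/5, 11/2, 4, 12)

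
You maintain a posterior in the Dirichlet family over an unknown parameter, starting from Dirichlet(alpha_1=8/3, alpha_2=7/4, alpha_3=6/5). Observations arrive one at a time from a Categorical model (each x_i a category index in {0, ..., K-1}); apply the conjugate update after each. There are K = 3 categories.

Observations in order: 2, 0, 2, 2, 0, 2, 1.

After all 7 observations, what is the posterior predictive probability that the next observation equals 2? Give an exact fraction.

312/757

obs 1: x=2 → posterior Dirichlet(8/3, 7/4, 11/5)
obs 2: x=0 → posterior Dirichlet(11/3, 7/4, 11/5)
obs 3: x=2 → posterior Dirichlet(11/3, 7/4, 16/5)
obs 4: x=2 → posterior Dirichlet(11/3, 7/4, 21/5)
obs 5: x=0 → posterior Dirichlet(14/3, 7/4, 21/5)
obs 6: x=2 → posterior Dirichlet(14/3, 7/4, 26/5)
obs 7: x=1 → posterior Dirichlet(14/3, 11/4, 26/5)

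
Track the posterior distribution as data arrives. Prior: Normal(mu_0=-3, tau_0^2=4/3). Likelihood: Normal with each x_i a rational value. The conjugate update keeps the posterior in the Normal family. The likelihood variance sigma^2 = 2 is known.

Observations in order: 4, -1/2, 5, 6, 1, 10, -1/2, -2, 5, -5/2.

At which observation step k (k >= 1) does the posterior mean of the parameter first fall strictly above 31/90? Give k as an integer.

k = 3

obs 1: x=4 → posterior Normal(-1/5, 4/5)
obs 2: x=-1/2 → posterior Normal(-2/7, 4/7)
obs 3: x=5 → posterior Normal(8/9, 4/9)
obs 4: x=6 → posterior Normal(20/11, 4/11)
obs 5: x=1 → posterior Normal(22/13, 4/13)
obs 6: x=10 → posterior Normal(14/5, 4/15)
obs 7: x=-1/2 → posterior Normal(41/17, 4/17)
obs 8: x=-2 → posterior Normal(37/19, 4/19)
obs 9: x=5 → posterior Normal(47/21, 4/21)
obs 10: x=-5/2 → posterior Normal(42/23, 4/23)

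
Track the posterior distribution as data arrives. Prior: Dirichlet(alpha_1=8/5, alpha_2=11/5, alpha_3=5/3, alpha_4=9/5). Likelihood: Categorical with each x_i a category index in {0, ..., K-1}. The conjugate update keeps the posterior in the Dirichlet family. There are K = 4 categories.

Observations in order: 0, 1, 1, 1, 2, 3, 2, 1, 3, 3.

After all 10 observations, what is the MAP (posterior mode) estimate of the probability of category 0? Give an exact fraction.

24/199

obs 1: x=0 → posterior Dirichlet(13/5, 11/5, 5/3, 9/5)
obs 2: x=1 → posterior Dirichlet(13/5, 16/5, 5/3, 9/5)
obs 3: x=1 → posterior Dirichlet(13/5, 21/5, 5/3, 9/5)
obs 4: x=1 → posterior Dirichlet(13/5, 26/5, 5/3, 9/5)
obs 5: x=2 → posterior Dirichlet(13/5, 26/5, 8/3, 9/5)
obs 6: x=3 → posterior Dirichlet(13/5, 26/5, 8/3, 14/5)
obs 7: x=2 → posterior Dirichlet(13/5, 26/5, 11/3, 14/5)
obs 8: x=1 → posterior Dirichlet(13/5, 31/5, 11/3, 14/5)
obs 9: x=3 → posterior Dirichlet(13/5, 31/5, 11/3, 19/5)
obs 10: x=3 → posterior Dirichlet(13/5, 31/5, 11/3, 24/5)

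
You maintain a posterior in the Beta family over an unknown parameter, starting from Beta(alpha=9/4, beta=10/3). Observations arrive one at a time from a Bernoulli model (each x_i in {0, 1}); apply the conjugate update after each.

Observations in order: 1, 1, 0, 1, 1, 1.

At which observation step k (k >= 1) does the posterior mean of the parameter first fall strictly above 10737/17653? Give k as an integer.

obs 1: x=1 → posterior Beta(13/4, 10/3)
obs 2: x=1 → posterior Beta(17/4, 10/3)
obs 3: x=0 → posterior Beta(17/4, 13/3)
obs 4: x=1 → posterior Beta(21/4, 13/3)
obs 5: x=1 → posterior Beta(25/4, 13/3)
obs 6: x=1 → posterior Beta(29/4, 13/3)

k = 6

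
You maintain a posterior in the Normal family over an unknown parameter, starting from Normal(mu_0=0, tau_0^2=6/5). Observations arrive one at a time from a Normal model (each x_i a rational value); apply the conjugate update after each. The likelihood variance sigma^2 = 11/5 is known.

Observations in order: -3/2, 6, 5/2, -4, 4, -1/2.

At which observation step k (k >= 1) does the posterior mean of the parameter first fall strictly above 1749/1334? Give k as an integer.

obs 1: x=-3/2 → posterior Normal(-9/17, 66/85)
obs 2: x=6 → posterior Normal(27/23, 66/115)
obs 3: x=5/2 → posterior Normal(42/29, 66/145)
obs 4: x=-4 → posterior Normal(18/35, 66/175)
obs 5: x=4 → posterior Normal(42/41, 66/205)
obs 6: x=-1/2 → posterior Normal(39/47, 66/235)

k = 3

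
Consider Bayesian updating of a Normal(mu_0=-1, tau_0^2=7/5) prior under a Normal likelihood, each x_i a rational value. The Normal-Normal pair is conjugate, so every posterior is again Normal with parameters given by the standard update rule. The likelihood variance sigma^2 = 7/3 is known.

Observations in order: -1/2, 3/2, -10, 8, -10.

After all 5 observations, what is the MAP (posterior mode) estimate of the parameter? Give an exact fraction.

-19/10

obs 1: x=-1/2 → posterior Normal(-13/16, 7/8)
obs 2: x=3/2 → posterior Normal(-2/11, 7/11)
obs 3: x=-10 → posterior Normal(-16/7, 1/2)
obs 4: x=8 → posterior Normal(-8/17, 7/17)
obs 5: x=-10 → posterior Normal(-19/10, 7/20)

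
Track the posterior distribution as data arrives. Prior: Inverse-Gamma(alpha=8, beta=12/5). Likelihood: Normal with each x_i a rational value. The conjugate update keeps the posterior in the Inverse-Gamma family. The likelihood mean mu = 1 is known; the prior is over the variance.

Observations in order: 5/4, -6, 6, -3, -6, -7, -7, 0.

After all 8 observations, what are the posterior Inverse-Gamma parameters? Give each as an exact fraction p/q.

alpha=12, beta=21829/160

obs 1: x=5/4 → posterior Inverse-Gamma(17/2, 389/160)
obs 2: x=-6 → posterior Inverse-Gamma(9, 4309/160)
obs 3: x=6 → posterior Inverse-Gamma(19/2, 6309/160)
obs 4: x=-3 → posterior Inverse-Gamma(10, 7589/160)
obs 5: x=-6 → posterior Inverse-Gamma(21/2, 11509/160)
obs 6: x=-7 → posterior Inverse-Gamma(11, 16629/160)
obs 7: x=-7 → posterior Inverse-Gamma(23/2, 21749/160)
obs 8: x=0 → posterior Inverse-Gamma(12, 21829/160)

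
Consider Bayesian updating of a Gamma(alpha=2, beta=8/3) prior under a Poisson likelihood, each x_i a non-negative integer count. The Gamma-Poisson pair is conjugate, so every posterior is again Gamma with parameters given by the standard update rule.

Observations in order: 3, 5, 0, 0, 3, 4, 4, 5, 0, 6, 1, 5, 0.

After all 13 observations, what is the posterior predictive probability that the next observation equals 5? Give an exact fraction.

obs 1: x=3 → posterior Gamma(5, 11/3)
obs 2: x=5 → posterior Gamma(10, 14/3)
obs 3: x=0 → posterior Gamma(10, 17/3)
obs 4: x=0 → posterior Gamma(10, 20/3)
obs 5: x=3 → posterior Gamma(13, 23/3)
obs 6: x=4 → posterior Gamma(17, 26/3)
obs 7: x=4 → posterior Gamma(21, 29/3)
obs 8: x=5 → posterior Gamma(26, 32/3)
obs 9: x=0 → posterior Gamma(26, 35/3)
obs 10: x=6 → posterior Gamma(32, 38/3)
obs 11: x=1 → posterior Gamma(33, 41/3)
obs 12: x=5 → posterior Gamma(38, 44/3)
obs 13: x=0 → posterior Gamma(38, 47/3)

179070884955501107964454023584079044741338897834363328768776557671943009/2842170943040400743484497070312500000000000000000000000000000000000000000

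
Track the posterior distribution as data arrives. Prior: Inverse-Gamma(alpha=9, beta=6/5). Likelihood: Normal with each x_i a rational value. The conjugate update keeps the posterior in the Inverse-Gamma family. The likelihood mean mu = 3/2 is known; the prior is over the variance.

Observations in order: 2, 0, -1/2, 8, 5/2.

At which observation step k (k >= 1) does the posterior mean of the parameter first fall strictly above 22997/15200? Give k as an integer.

k = 4

obs 1: x=2 → posterior Inverse-Gamma(19/2, 53/40)
obs 2: x=0 → posterior Inverse-Gamma(10, 49/20)
obs 3: x=-1/2 → posterior Inverse-Gamma(21/2, 89/20)
obs 4: x=8 → posterior Inverse-Gamma(11, 1023/40)
obs 5: x=5/2 → posterior Inverse-Gamma(23/2, 1043/40)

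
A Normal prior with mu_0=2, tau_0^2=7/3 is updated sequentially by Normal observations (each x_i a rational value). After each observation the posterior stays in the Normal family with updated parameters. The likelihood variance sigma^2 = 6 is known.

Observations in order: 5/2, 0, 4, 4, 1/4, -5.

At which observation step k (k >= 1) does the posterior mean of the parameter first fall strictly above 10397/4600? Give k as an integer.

obs 1: x=5/2 → posterior Normal(107/50, 42/25)
obs 2: x=0 → posterior Normal(107/64, 21/16)
obs 3: x=4 → posterior Normal(163/78, 14/13)
obs 4: x=4 → posterior Normal(219/92, 21/23)
obs 5: x=1/4 → posterior Normal(445/212, 42/53)
obs 6: x=-5 → posterior Normal(61/48, 7/10)

k = 4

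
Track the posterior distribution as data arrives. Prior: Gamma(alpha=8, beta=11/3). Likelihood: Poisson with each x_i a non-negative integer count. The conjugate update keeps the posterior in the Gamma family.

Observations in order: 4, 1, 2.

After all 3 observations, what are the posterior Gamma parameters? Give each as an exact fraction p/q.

obs 1: x=4 → posterior Gamma(12, 14/3)
obs 2: x=1 → posterior Gamma(13, 17/3)
obs 3: x=2 → posterior Gamma(15, 20/3)

alpha=15, beta=20/3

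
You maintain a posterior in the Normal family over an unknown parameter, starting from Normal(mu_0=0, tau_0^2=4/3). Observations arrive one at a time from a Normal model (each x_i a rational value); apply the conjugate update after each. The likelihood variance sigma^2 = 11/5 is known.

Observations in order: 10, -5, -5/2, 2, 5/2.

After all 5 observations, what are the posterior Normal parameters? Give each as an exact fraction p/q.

mu_0=20/19, tau_0^2=44/133

obs 1: x=10 → posterior Normal(200/53, 44/53)
obs 2: x=-5 → posterior Normal(100/73, 44/73)
obs 3: x=-5/2 → posterior Normal(50/93, 44/93)
obs 4: x=2 → posterior Normal(90/113, 44/113)
obs 5: x=5/2 → posterior Normal(20/19, 44/133)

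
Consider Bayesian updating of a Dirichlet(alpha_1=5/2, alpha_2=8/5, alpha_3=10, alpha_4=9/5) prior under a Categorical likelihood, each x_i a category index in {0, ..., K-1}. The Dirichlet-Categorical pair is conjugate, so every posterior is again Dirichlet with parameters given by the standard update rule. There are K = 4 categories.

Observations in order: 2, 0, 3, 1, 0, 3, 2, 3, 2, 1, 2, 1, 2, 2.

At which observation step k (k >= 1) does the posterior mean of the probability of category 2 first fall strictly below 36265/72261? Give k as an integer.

obs 1: x=2 → posterior Dirichlet(5/2, 8/5, 11, 9/5)
obs 2: x=0 → posterior Dirichlet(7/2, 8/5, 11, 9/5)
obs 3: x=3 → posterior Dirichlet(7/2, 8/5, 11, 14/5)
obs 4: x=1 → posterior Dirichlet(7/2, 13/5, 11, 14/5)
obs 5: x=0 → posterior Dirichlet(9/2, 13/5, 11, 14/5)
obs 6: x=3 → posterior Dirichlet(9/2, 13/5, 11, 19/5)
obs 7: x=2 → posterior Dirichlet(9/2, 13/5, 12, 19/5)
obs 8: x=3 → posterior Dirichlet(9/2, 13/5, 12, 24/5)
obs 9: x=2 → posterior Dirichlet(9/2, 13/5, 13, 24/5)
obs 10: x=1 → posterior Dirichlet(9/2, 18/5, 13, 24/5)
obs 11: x=2 → posterior Dirichlet(9/2, 18/5, 14, 24/5)
obs 12: x=1 → posterior Dirichlet(9/2, 23/5, 14, 24/5)
obs 13: x=2 → posterior Dirichlet(9/2, 23/5, 15, 24/5)
obs 14: x=2 → posterior Dirichlet(9/2, 23/5, 16, 24/5)

k = 12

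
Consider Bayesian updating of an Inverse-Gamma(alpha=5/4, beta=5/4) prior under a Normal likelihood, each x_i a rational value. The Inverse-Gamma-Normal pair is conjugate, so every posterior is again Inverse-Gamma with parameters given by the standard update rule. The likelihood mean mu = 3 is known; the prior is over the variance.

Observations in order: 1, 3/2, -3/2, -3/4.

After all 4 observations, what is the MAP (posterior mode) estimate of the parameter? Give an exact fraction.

obs 1: x=1 → posterior Inverse-Gamma(7/4, 13/4)
obs 2: x=3/2 → posterior Inverse-Gamma(9/4, 35/8)
obs 3: x=-3/2 → posterior Inverse-Gamma(11/4, 29/2)
obs 4: x=-3/4 → posterior Inverse-Gamma(13/4, 689/32)

689/136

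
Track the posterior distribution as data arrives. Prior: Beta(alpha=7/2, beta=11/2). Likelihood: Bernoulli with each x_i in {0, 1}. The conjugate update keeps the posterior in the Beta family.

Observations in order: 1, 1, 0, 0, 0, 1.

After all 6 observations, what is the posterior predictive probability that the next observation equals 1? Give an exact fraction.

13/30

obs 1: x=1 → posterior Beta(9/2, 11/2)
obs 2: x=1 → posterior Beta(11/2, 11/2)
obs 3: x=0 → posterior Beta(11/2, 13/2)
obs 4: x=0 → posterior Beta(11/2, 15/2)
obs 5: x=0 → posterior Beta(11/2, 17/2)
obs 6: x=1 → posterior Beta(13/2, 17/2)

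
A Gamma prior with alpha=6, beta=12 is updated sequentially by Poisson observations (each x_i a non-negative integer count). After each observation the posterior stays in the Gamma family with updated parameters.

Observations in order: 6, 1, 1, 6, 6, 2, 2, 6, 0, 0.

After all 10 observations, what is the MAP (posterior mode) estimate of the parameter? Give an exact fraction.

obs 1: x=6 → posterior Gamma(12, 13)
obs 2: x=1 → posterior Gamma(13, 14)
obs 3: x=1 → posterior Gamma(14, 15)
obs 4: x=6 → posterior Gamma(20, 16)
obs 5: x=6 → posterior Gamma(26, 17)
obs 6: x=2 → posterior Gamma(28, 18)
obs 7: x=2 → posterior Gamma(30, 19)
obs 8: x=6 → posterior Gamma(36, 20)
obs 9: x=0 → posterior Gamma(36, 21)
obs 10: x=0 → posterior Gamma(36, 22)

35/22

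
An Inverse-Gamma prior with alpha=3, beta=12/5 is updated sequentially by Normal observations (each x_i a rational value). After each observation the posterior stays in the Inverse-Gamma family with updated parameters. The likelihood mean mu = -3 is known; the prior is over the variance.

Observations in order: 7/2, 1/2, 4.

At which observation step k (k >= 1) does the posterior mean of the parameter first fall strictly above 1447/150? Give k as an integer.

obs 1: x=7/2 → posterior Inverse-Gamma(7/2, 941/40)
obs 2: x=1/2 → posterior Inverse-Gamma(4, 593/20)
obs 3: x=4 → posterior Inverse-Gamma(9/2, 1083/20)

k = 2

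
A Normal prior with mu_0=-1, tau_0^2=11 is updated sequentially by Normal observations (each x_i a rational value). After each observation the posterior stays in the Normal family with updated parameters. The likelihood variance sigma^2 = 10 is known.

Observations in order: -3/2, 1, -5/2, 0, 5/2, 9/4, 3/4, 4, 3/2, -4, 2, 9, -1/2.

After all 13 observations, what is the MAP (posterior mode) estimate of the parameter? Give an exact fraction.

obs 1: x=-3/2 → posterior Normal(-53/42, 110/21)
obs 2: x=1 → posterior Normal(-31/64, 55/16)
obs 3: x=-5/2 → posterior Normal(-1, 110/43)
obs 4: x=0 → posterior Normal(-43/54, 55/27)
obs 5: x=5/2 → posterior Normal(-31/130, 22/13)
obs 6: x=9/4 → posterior Normal(37/304, 55/38)
obs 7: x=3/4 → posterior Normal(35/174, 110/87)
obs 8: x=4 → posterior Normal(123/196, 55/49)
obs 9: x=3/2 → posterior Normal(78/109, 110/109)
obs 10: x=-4 → posterior Normal(17/60, 11/12)
obs 11: x=2 → posterior Normal(56/131, 110/131)
obs 12: x=9 → posterior Normal(155/142, 55/71)
obs 13: x=-1/2 → posterior Normal(299/306, 110/153)

299/306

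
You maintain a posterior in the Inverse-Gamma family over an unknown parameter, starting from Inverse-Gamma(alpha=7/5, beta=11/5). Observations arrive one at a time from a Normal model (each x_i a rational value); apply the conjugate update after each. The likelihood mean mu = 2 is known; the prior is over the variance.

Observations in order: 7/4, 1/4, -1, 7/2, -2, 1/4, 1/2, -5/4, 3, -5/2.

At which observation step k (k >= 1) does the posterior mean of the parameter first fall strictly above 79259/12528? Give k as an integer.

obs 1: x=7/4 → posterior Inverse-Gamma(19/10, 357/160)
obs 2: x=1/4 → posterior Inverse-Gamma(12/5, 301/80)
obs 3: x=-1 → posterior Inverse-Gamma(29/10, 661/80)
obs 4: x=7/2 → posterior Inverse-Gamma(17/5, 751/80)
obs 5: x=-2 → posterior Inverse-Gamma(39/10, 1391/80)
obs 6: x=1/4 → posterior Inverse-Gamma(22/5, 3027/160)
obs 7: x=1/2 → posterior Inverse-Gamma(49/10, 3207/160)
obs 8: x=-5/4 → posterior Inverse-Gamma(27/5, 1013/40)
obs 9: x=3 → posterior Inverse-Gamma(59/10, 1033/40)
obs 10: x=-5/2 → posterior Inverse-Gamma(32/5, 719/20)

k = 10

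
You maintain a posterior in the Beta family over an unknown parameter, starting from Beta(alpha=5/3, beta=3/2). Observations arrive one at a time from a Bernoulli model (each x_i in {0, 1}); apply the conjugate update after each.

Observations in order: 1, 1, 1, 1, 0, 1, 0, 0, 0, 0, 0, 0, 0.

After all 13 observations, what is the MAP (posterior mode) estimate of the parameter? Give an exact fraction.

2/5

obs 1: x=1 → posterior Beta(8/3, 3/2)
obs 2: x=1 → posterior Beta(11/3, 3/2)
obs 3: x=1 → posterior Beta(14/3, 3/2)
obs 4: x=1 → posterior Beta(17/3, 3/2)
obs 5: x=0 → posterior Beta(17/3, 5/2)
obs 6: x=1 → posterior Beta(20/3, 5/2)
obs 7: x=0 → posterior Beta(20/3, 7/2)
obs 8: x=0 → posterior Beta(20/3, 9/2)
obs 9: x=0 → posterior Beta(20/3, 11/2)
obs 10: x=0 → posterior Beta(20/3, 13/2)
obs 11: x=0 → posterior Beta(20/3, 15/2)
obs 12: x=0 → posterior Beta(20/3, 17/2)
obs 13: x=0 → posterior Beta(20/3, 19/2)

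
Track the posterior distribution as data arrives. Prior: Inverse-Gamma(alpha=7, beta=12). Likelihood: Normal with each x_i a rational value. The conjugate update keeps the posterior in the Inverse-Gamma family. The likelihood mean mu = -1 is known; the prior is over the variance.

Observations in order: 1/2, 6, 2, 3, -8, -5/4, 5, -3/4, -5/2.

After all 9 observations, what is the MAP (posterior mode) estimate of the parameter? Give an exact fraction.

1501/200

obs 1: x=1/2 → posterior Inverse-Gamma(15/2, 105/8)
obs 2: x=6 → posterior Inverse-Gamma(8, 301/8)
obs 3: x=2 → posterior Inverse-Gamma(17/2, 337/8)
obs 4: x=3 → posterior Inverse-Gamma(9, 401/8)
obs 5: x=-8 → posterior Inverse-Gamma(19/2, 597/8)
obs 6: x=-5/4 → posterior Inverse-Gamma(10, 2389/32)
obs 7: x=5 → posterior Inverse-Gamma(21/2, 2965/32)
obs 8: x=-3/4 → posterior Inverse-Gamma(11, 1483/16)
obs 9: x=-5/2 → posterior Inverse-Gamma(23/2, 1501/16)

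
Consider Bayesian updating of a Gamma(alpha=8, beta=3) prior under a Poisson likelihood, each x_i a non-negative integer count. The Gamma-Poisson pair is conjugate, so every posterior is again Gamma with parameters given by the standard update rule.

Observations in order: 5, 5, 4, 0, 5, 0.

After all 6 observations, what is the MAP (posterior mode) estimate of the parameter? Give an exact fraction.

26/9

obs 1: x=5 → posterior Gamma(13, 4)
obs 2: x=5 → posterior Gamma(18, 5)
obs 3: x=4 → posterior Gamma(22, 6)
obs 4: x=0 → posterior Gamma(22, 7)
obs 5: x=5 → posterior Gamma(27, 8)
obs 6: x=0 → posterior Gamma(27, 9)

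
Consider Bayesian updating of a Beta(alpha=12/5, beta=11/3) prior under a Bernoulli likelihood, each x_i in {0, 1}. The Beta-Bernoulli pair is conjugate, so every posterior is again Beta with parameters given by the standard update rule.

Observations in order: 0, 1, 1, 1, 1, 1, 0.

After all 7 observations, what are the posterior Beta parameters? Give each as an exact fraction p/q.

obs 1: x=0 → posterior Beta(12/5, 14/3)
obs 2: x=1 → posterior Beta(17/5, 14/3)
obs 3: x=1 → posterior Beta(22/5, 14/3)
obs 4: x=1 → posterior Beta(27/5, 14/3)
obs 5: x=1 → posterior Beta(32/5, 14/3)
obs 6: x=1 → posterior Beta(37/5, 14/3)
obs 7: x=0 → posterior Beta(37/5, 17/3)

alpha=37/5, beta=17/3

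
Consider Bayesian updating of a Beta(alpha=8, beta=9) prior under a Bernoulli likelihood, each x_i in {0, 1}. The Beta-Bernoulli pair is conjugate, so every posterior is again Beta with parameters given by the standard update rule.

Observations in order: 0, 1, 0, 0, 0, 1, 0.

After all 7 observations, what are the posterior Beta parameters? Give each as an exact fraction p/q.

alpha=10, beta=14

obs 1: x=0 → posterior Beta(8, 10)
obs 2: x=1 → posterior Beta(9, 10)
obs 3: x=0 → posterior Beta(9, 11)
obs 4: x=0 → posterior Beta(9, 12)
obs 5: x=0 → posterior Beta(9, 13)
obs 6: x=1 → posterior Beta(10, 13)
obs 7: x=0 → posterior Beta(10, 14)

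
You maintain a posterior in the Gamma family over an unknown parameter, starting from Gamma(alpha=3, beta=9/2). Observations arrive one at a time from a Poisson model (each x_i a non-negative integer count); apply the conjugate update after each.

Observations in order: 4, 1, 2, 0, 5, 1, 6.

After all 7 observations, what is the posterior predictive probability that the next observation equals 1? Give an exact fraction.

obs 1: x=4 → posterior Gamma(7, 11/2)
obs 2: x=1 → posterior Gamma(8, 13/2)
obs 3: x=2 → posterior Gamma(10, 15/2)
obs 4: x=0 → posterior Gamma(10, 17/2)
obs 5: x=5 → posterior Gamma(15, 19/2)
obs 6: x=1 → posterior Gamma(16, 21/2)
obs 7: x=6 → posterior Gamma(22, 23/2)

39945243130143831717896584698476/142108547152020037174224853515625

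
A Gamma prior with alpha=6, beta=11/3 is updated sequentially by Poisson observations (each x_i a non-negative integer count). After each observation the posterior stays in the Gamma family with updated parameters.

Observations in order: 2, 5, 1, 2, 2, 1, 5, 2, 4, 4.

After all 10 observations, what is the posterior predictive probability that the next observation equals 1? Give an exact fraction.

obs 1: x=2 → posterior Gamma(8, 14/3)
obs 2: x=5 → posterior Gamma(13, 17/3)
obs 3: x=1 → posterior Gamma(14, 20/3)
obs 4: x=2 → posterior Gamma(16, 23/3)
obs 5: x=2 → posterior Gamma(18, 26/3)
obs 6: x=1 → posterior Gamma(19, 29/3)
obs 7: x=5 → posterior Gamma(24, 32/3)
obs 8: x=2 → posterior Gamma(26, 35/3)
obs 9: x=4 → posterior Gamma(30, 38/3)
obs 10: x=4 → posterior Gamma(34, 41/3)

348514863420874556424201676331943598520367486580386583011/1658875073228243504129806075753352087795192779332137254912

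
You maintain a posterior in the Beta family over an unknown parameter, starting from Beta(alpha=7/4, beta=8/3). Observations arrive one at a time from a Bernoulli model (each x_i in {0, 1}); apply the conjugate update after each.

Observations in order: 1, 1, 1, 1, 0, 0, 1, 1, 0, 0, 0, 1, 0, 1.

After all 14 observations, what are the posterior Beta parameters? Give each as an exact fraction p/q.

alpha=39/4, beta=26/3

obs 1: x=1 → posterior Beta(11/4, 8/3)
obs 2: x=1 → posterior Beta(15/4, 8/3)
obs 3: x=1 → posterior Beta(19/4, 8/3)
obs 4: x=1 → posterior Beta(23/4, 8/3)
obs 5: x=0 → posterior Beta(23/4, 11/3)
obs 6: x=0 → posterior Beta(23/4, 14/3)
obs 7: x=1 → posterior Beta(27/4, 14/3)
obs 8: x=1 → posterior Beta(31/4, 14/3)
obs 9: x=0 → posterior Beta(31/4, 17/3)
obs 10: x=0 → posterior Beta(31/4, 20/3)
obs 11: x=0 → posterior Beta(31/4, 23/3)
obs 12: x=1 → posterior Beta(35/4, 23/3)
obs 13: x=0 → posterior Beta(35/4, 26/3)
obs 14: x=1 → posterior Beta(39/4, 26/3)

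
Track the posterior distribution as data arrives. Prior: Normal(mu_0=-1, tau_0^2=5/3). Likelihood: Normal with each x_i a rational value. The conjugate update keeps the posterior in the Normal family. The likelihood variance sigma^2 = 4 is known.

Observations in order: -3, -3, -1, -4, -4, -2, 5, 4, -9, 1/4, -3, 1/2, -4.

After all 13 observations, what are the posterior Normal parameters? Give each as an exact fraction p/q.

obs 1: x=-3 → posterior Normal(-27/17, 20/17)
obs 2: x=-3 → posterior Normal(-21/11, 10/11)
obs 3: x=-1 → posterior Normal(-47/27, 20/27)
obs 4: x=-4 → posterior Normal(-67/32, 5/8)
obs 5: x=-4 → posterior Normal(-87/37, 20/37)
obs 6: x=-2 → posterior Normal(-97/42, 10/21)
obs 7: x=5 → posterior Normal(-72/47, 20/47)
obs 8: x=4 → posterior Normal(-1, 5/13)
obs 9: x=-9 → posterior Normal(-97/57, 20/57)
obs 10: x=1/4 → posterior Normal(-383/248, 10/31)
obs 11: x=-3 → posterior Normal(-443/268, 20/67)
obs 12: x=1/2 → posterior Normal(-433/288, 5/18)
obs 13: x=-4 → posterior Normal(-513/308, 20/77)

mu_0=-513/308, tau_0^2=20/77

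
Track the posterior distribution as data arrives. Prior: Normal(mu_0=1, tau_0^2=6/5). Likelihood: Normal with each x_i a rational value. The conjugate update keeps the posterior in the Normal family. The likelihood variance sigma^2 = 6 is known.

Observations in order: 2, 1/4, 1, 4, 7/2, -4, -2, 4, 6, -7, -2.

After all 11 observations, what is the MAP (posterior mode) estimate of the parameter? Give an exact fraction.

43/64

obs 1: x=2 → posterior Normal(7/6, 1)
obs 2: x=1/4 → posterior Normal(29/28, 6/7)
obs 3: x=1 → posterior Normal(33/32, 3/4)
obs 4: x=4 → posterior Normal(49/36, 2/3)
obs 5: x=7/2 → posterior Normal(63/40, 3/5)
obs 6: x=-4 → posterior Normal(47/44, 6/11)
obs 7: x=-2 → posterior Normal(13/16, 1/2)
obs 8: x=4 → posterior Normal(55/52, 6/13)
obs 9: x=6 → posterior Normal(79/56, 3/7)
obs 10: x=-7 → posterior Normal(17/20, 2/5)
obs 11: x=-2 → posterior Normal(43/64, 3/8)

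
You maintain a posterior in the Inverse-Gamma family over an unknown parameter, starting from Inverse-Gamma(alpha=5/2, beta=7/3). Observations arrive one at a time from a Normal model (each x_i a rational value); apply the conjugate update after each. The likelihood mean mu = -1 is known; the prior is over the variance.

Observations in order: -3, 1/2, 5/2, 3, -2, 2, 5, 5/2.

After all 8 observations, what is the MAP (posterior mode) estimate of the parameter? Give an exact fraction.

obs 1: x=-3 → posterior Inverse-Gamma(3, 13/3)
obs 2: x=1/2 → posterior Inverse-Gamma(7/2, 131/24)
obs 3: x=5/2 → posterior Inverse-Gamma(4, 139/12)
obs 4: x=3 → posterior Inverse-Gamma(9/2, 235/12)
obs 5: x=-2 → posterior Inverse-Gamma(5, 241/12)
obs 6: x=2 → posterior Inverse-Gamma(11/2, 295/12)
obs 7: x=5 → posterior Inverse-Gamma(6, 511/12)
obs 8: x=5/2 → posterior Inverse-Gamma(13/2, 1169/24)

1169/180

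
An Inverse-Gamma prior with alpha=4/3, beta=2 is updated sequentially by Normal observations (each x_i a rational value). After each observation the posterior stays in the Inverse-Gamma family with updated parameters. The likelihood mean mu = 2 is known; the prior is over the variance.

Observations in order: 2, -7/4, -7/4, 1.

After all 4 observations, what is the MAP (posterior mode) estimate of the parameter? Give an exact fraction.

795/208

obs 1: x=2 → posterior Inverse-Gamma(11/6, 2)
obs 2: x=-7/4 → posterior Inverse-Gamma(7/3, 289/32)
obs 3: x=-7/4 → posterior Inverse-Gamma(17/6, 257/16)
obs 4: x=1 → posterior Inverse-Gamma(10/3, 265/16)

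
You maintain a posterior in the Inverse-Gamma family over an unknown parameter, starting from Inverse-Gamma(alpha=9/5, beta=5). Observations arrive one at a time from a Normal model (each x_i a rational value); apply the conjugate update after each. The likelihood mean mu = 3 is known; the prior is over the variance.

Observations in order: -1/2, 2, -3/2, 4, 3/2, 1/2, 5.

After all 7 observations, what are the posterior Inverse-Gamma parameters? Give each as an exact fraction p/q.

alpha=53/10, beta=57/2

obs 1: x=-1/2 → posterior Inverse-Gamma(23/10, 89/8)
obs 2: x=2 → posterior Inverse-Gamma(14/5, 93/8)
obs 3: x=-3/2 → posterior Inverse-Gamma(33/10, 87/4)
obs 4: x=4 → posterior Inverse-Gamma(19/5, 89/4)
obs 5: x=3/2 → posterior Inverse-Gamma(43/10, 187/8)
obs 6: x=1/2 → posterior Inverse-Gamma(24/5, 53/2)
obs 7: x=5 → posterior Inverse-Gamma(53/10, 57/2)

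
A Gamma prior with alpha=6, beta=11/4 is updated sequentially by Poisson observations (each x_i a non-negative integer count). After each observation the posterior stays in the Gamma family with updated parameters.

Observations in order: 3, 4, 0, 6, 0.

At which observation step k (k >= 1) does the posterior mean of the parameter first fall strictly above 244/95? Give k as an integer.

obs 1: x=3 → posterior Gamma(9, 15/4)
obs 2: x=4 → posterior Gamma(13, 19/4)
obs 3: x=0 → posterior Gamma(13, 23/4)
obs 4: x=6 → posterior Gamma(19, 27/4)
obs 5: x=0 → posterior Gamma(19, 31/4)

k = 2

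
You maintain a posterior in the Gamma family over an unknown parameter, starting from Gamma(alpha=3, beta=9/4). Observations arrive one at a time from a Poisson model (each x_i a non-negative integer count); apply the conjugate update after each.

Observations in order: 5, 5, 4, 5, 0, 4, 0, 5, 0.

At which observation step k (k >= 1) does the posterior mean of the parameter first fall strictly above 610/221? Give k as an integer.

k = 2

obs 1: x=5 → posterior Gamma(8, 13/4)
obs 2: x=5 → posterior Gamma(13, 17/4)
obs 3: x=4 → posterior Gamma(17, 21/4)
obs 4: x=5 → posterior Gamma(22, 25/4)
obs 5: x=0 → posterior Gamma(22, 29/4)
obs 6: x=4 → posterior Gamma(26, 33/4)
obs 7: x=0 → posterior Gamma(26, 37/4)
obs 8: x=5 → posterior Gamma(31, 41/4)
obs 9: x=0 → posterior Gamma(31, 45/4)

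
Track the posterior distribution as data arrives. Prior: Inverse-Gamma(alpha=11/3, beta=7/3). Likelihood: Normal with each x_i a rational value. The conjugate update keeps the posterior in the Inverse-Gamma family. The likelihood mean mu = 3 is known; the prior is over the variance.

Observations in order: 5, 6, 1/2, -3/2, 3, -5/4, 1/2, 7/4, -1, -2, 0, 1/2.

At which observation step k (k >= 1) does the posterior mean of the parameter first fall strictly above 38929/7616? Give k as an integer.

k = 6

obs 1: x=5 → posterior Inverse-Gamma(25/6, 13/3)
obs 2: x=6 → posterior Inverse-Gamma(14/3, 53/6)
obs 3: x=1/2 → posterior Inverse-Gamma(31/6, 287/24)
obs 4: x=-3/2 → posterior Inverse-Gamma(17/3, 265/12)
obs 5: x=3 → posterior Inverse-Gamma(37/6, 265/12)
obs 6: x=-5/4 → posterior Inverse-Gamma(20/3, 2987/96)
obs 7: x=1/2 → posterior Inverse-Gamma(43/6, 3287/96)
obs 8: x=7/4 → posterior Inverse-Gamma(23/3, 1681/48)
obs 9: x=-1 → posterior Inverse-Gamma(49/6, 2065/48)
obs 10: x=-2 → posterior Inverse-Gamma(26/3, 2665/48)
obs 11: x=0 → posterior Inverse-Gamma(55/6, 2881/48)
obs 12: x=1/2 → posterior Inverse-Gamma(29/3, 3031/48)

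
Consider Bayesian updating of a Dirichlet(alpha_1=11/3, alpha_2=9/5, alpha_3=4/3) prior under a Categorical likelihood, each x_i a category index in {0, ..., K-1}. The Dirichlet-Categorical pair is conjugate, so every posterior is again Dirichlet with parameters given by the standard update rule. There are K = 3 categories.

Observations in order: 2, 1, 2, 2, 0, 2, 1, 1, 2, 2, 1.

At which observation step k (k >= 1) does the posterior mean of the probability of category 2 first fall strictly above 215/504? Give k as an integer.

obs 1: x=2 → posterior Dirichlet(11/3, 9/5, 7/3)
obs 2: x=1 → posterior Dirichlet(11/3, 14/5, 7/3)
obs 3: x=2 → posterior Dirichlet(11/3, 14/5, 10/3)
obs 4: x=2 → posterior Dirichlet(11/3, 14/5, 13/3)
obs 5: x=0 → posterior Dirichlet(14/3, 14/5, 13/3)
obs 6: x=2 → posterior Dirichlet(14/3, 14/5, 16/3)
obs 7: x=1 → posterior Dirichlet(14/3, 19/5, 16/3)
obs 8: x=1 → posterior Dirichlet(14/3, 24/5, 16/3)
obs 9: x=2 → posterior Dirichlet(14/3, 24/5, 19/3)
obs 10: x=2 → posterior Dirichlet(14/3, 24/5, 22/3)
obs 11: x=1 → posterior Dirichlet(14/3, 29/5, 22/3)

k = 10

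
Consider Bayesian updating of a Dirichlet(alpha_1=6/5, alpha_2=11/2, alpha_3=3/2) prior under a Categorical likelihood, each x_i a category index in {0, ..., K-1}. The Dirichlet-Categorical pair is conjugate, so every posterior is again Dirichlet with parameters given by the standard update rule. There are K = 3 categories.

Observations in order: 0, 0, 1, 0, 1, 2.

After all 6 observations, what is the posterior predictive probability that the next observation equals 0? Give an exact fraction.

21/71

obs 1: x=0 → posterior Dirichlet(11/5, 11/2, 3/2)
obs 2: x=0 → posterior Dirichlet(16/5, 11/2, 3/2)
obs 3: x=1 → posterior Dirichlet(16/5, 13/2, 3/2)
obs 4: x=0 → posterior Dirichlet(21/5, 13/2, 3/2)
obs 5: x=1 → posterior Dirichlet(21/5, 15/2, 3/2)
obs 6: x=2 → posterior Dirichlet(21/5, 15/2, 5/2)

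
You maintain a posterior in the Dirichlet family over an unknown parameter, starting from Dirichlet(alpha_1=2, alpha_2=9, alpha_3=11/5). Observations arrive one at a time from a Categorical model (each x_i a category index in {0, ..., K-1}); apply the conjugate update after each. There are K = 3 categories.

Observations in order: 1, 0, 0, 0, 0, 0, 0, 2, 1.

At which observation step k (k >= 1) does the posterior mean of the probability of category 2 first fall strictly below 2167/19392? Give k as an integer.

obs 1: x=1 → posterior Dirichlet(2, 10, 11/5)
obs 2: x=0 → posterior Dirichlet(3, 10, 11/5)
obs 3: x=0 → posterior Dirichlet(4, 10, 11/5)
obs 4: x=0 → posterior Dirichlet(5, 10, 11/5)
obs 5: x=0 → posterior Dirichlet(6, 10, 11/5)
obs 6: x=0 → posterior Dirichlet(7, 10, 11/5)
obs 7: x=0 → posterior Dirichlet(8, 10, 11/5)
obs 8: x=2 → posterior Dirichlet(8, 10, 16/5)
obs 9: x=1 → posterior Dirichlet(8, 11, 16/5)

k = 7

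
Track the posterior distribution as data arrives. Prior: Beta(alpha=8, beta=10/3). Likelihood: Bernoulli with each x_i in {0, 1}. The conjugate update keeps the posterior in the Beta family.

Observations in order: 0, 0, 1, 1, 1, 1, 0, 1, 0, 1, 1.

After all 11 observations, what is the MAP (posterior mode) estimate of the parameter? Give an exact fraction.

obs 1: x=0 → posterior Beta(8, 13/3)
obs 2: x=0 → posterior Beta(8, 16/3)
obs 3: x=1 → posterior Beta(9, 16/3)
obs 4: x=1 → posterior Beta(10, 16/3)
obs 5: x=1 → posterior Beta(11, 16/3)
obs 6: x=1 → posterior Beta(12, 16/3)
obs 7: x=0 → posterior Beta(12, 19/3)
obs 8: x=1 → posterior Beta(13, 19/3)
obs 9: x=0 → posterior Beta(13, 22/3)
obs 10: x=1 → posterior Beta(14, 22/3)
obs 11: x=1 → posterior Beta(15, 22/3)

42/61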